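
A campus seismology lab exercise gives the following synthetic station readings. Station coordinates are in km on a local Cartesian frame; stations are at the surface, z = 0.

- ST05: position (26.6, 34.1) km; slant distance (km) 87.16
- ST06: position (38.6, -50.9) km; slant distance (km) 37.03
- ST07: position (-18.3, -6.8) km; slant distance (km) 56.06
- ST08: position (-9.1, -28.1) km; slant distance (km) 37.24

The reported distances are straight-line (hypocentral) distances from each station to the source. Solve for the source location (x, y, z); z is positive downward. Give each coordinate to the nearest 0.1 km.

Each station gives a sphere (x−x_i)² + (y−y_i)² + z² = d_i² (stations at z=0).
Subtracting the ST05 sphere from ST06 and ST07: z² cancels, leaving linear equations in x and y:
24.0 x − 170.0 y = 8436.04
-89.8 x − 81.8 y = 2964.90
Solving: x ≈ 10.798, y ≈ -48.099 km (keep extra digits for the depth step; rounded: 10.8, -48.1).
Then from the ST05 sphere: z² = 87.16² − (x − 26.6)² − (y − 34.1)² with x = 10.798, y = -48.099, so z ≈ 24.300 ≈ 24.3 km.

x ≈ 10.8 km, y ≈ -48.1 km, depth ≈ 24.3 km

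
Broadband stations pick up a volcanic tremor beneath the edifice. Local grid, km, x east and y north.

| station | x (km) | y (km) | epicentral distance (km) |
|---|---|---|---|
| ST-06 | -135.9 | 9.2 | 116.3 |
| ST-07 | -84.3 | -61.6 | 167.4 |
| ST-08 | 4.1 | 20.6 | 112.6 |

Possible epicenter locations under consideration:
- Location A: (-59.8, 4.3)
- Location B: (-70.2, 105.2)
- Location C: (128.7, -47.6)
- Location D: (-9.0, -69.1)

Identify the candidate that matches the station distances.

For each candidate, compare |candidate − station| to the reported distance:
Location A: residuals ST-06 40.0, ST-07 97.1, ST-08 46.7 → max 97.1 km
Location B: residuals ST-06 0.0, ST-07 0.0, ST-08 0.0 → max 0.0 km
Location C: residuals ST-06 154.3, ST-07 46.1, ST-08 29.4 → max 154.3 km
Location D: residuals ST-06 32.8, ST-07 91.7, ST-08 21.9 → max 91.7 km
Only Location B has all residuals ≈ 0.

Location B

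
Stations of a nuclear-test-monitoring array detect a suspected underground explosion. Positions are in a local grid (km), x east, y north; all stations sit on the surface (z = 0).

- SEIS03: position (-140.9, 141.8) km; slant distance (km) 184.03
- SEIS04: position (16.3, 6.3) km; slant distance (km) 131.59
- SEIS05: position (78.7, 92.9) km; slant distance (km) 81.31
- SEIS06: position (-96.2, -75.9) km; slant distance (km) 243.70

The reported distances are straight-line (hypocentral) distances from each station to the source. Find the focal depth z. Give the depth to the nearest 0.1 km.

Each station gives a sphere (x−x_i)² + (y−y_i)² + z² = d_i² (stations at z=0).
Subtracting the SEIS03 sphere from SEIS04 and SEIS05: z² cancels, leaving linear equations in x and y:
314.4 x − 271.0 y = -23103.56
439.2 x − 97.8 y = 2119.77
Solving: x ≈ 32.104, y ≈ 122.498 km (keep extra digits for the depth step; rounded: 32.1, 122.5).
Then from the SEIS03 sphere: z² = 184.03² − (x + 140.9)² − (y − 141.8)² with x = 32.104, y = 122.498, so z ≈ 59.700 ≈ 59.7 km.
Check against SEIS06 (with the unrounded solution): distance 243.70 ≈ 243.70 km. ✓

depth ≈ 59.7 km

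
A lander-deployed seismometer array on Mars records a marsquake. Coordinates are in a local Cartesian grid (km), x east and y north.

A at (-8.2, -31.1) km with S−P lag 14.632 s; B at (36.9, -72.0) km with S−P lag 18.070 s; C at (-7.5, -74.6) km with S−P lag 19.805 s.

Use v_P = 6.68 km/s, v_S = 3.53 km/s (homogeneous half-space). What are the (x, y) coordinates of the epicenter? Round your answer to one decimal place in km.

Distance from S−P lag: d = Δt · v_P v_S / (v_P − v_S) = Δt · (6.68·3.53)/(6.68−3.53) ≈ 7.4858·Δt.
So d_A = 109.53, d_B = 135.27, d_C = 148.26 km.
Circle about each station: (x + 8.2)² + (y + 31.1)² = 109.53²; (x − 36.9)² + (y + 72.0)² = 135.27²; (x + 7.5)² + (y + 74.6)² = 148.26².
Subtracting the A equation from the B and C equations removes the quadratic terms:
90.2 x − 81.8 y = -789.99
1.4 x − 87.0 y = -5397.25
Solving the 2×2 system: x ≈ 48.2, y ≈ 62.8 km.

(48.2, 62.8)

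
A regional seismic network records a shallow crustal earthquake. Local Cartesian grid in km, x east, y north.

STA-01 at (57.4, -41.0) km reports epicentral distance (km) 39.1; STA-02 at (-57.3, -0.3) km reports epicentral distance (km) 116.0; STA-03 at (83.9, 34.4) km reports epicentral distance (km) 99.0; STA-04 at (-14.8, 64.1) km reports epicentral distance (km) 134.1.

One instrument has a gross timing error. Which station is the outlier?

Solve using three stations at a time. Using STA-02, STA-03, STA-04 (subtract circle equations pairwise → linear system) gives (x, y) ≈ (44.3, -56.2).
Distances from that point to each station vs reported:
  STA-01: calculated 20.1 vs reported 39.1 → residual 19.0 km
  STA-02: calculated 115.9 vs reported 116.0 → residual 0.1 km
  STA-03: calculated 98.9 vs reported 99.0 → residual 0.1 km
  STA-04: calculated 134.1 vs reported 134.1 → residual 0.0 km
STA-02, STA-03, STA-04 are mutually consistent (residuals ≈ 0); STA-01 is off by 19.0 km.

STA-01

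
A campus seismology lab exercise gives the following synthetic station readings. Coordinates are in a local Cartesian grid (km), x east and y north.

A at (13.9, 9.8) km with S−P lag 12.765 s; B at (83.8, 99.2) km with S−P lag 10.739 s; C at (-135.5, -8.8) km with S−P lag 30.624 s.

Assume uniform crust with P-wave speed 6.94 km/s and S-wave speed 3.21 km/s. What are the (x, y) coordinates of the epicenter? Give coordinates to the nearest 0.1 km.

Distance from S−P lag: d = Δt · v_P v_S / (v_P − v_S) = Δt · (6.94·3.21)/(6.94−3.21) ≈ 5.9725·Δt.
So d_A = 76.24, d_B = 64.14, d_C = 182.90 km.
Circle about each station: (x − 13.9)² + (y − 9.8)² = 76.24²; (x − 83.8)² + (y − 99.2)² = 64.14²; (x + 135.5)² + (y + 8.8)² = 182.90².
Subtracting pairs of circle equations eliminates x²+y² and gives linear equations (the radical axes):
139.8 x + 178.8 y = 18272.43
-298.8 x − 37.2 y = -9491.43
Solving the 2×2 system: x ≈ 21.1, y ≈ 85.7 km.

(21.1, 85.7)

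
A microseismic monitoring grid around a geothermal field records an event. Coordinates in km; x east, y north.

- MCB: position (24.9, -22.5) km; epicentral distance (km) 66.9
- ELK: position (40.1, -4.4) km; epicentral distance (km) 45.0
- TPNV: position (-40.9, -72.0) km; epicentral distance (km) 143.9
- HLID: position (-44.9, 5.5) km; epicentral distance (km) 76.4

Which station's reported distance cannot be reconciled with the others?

Solve using three stations at a time. Using MCB, ELK, TPNV (subtract circle equations pairwise → linear system) gives (x, y) ≈ (50.1, 39.5).
Distances from that point to each station vs reported:
  MCB: calculated 66.9 vs reported 66.9 → residual 0.0 km
  ELK: calculated 45.0 vs reported 45.0 → residual 0.0 km
  TPNV: calculated 143.9 vs reported 143.9 → residual 0.0 km
  HLID: calculated 100.9 vs reported 76.4 → residual 24.5 km
MCB, ELK, TPNV are mutually consistent (residuals ≈ 0); HLID is off by 24.5 km.

HLID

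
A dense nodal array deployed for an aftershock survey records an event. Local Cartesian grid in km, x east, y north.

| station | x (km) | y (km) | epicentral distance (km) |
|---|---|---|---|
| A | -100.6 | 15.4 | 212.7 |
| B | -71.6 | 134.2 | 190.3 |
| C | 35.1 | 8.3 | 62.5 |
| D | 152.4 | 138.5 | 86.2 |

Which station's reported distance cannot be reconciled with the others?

Solve using three stations at a time. Using A, B, D (subtract circle equations pairwise → linear system) gives (x, y) ≈ (106.0, 65.9).
Distances from that point to each station vs reported:
  A: calculated 212.7 vs reported 212.7 → residual 0.0 km
  B: calculated 190.3 vs reported 190.3 → residual 0.0 km
  C: calculated 91.3 vs reported 62.5 → residual 28.8 km
  D: calculated 86.2 vs reported 86.2 → residual 0.0 km
A, B, D are mutually consistent (residuals ≈ 0); C is off by 28.8 km.

C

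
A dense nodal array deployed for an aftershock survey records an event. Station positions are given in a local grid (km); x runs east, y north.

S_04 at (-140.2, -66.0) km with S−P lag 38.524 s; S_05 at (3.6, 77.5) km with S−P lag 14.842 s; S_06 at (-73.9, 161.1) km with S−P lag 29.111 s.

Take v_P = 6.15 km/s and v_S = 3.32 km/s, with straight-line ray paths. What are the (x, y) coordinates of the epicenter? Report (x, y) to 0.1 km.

Distance from S−P lag: d = Δt · v_P v_S / (v_P − v_S) = Δt · (6.15·3.32)/(6.15−3.32) ≈ 7.2148·Δt.
So d_S_04 = 277.94, d_S_05 = 107.08, d_S_06 = 210.03 km.
Circle about each station: (x + 140.2)² + (y + 66.0)² = 277.94²; (x − 3.6)² + (y − 77.5)² = 107.08²; (x + 73.9)² + (y − 161.1)² = 210.03².
Subtracting pairs of circle equations eliminates x²+y² and gives linear equations (the radical axes):
287.6 x + 287.0 y = 47791.69
132.6 x + 454.2 y = 40540.42
Solving the 2×2 system: x ≈ 108.8, y ≈ 57.5 km.
Check against S_04 (with the unrounded x, y): √((x + 140.2)²+(y + 66.0)²) = 277.94 ≈ 277.94 km. ✓

108.8 km east, 57.5 km north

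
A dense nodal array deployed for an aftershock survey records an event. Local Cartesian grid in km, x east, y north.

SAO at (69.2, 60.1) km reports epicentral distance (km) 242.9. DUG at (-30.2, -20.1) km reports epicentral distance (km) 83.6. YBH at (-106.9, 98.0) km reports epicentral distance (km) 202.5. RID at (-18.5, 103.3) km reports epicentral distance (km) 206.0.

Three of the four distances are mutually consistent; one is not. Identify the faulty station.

Solve using three stations at a time. Using DUG, YBH, RID (subtract circle equations pairwise → linear system) gives (x, y) ≈ (-58.8, -98.8).
Distances from that point to each station vs reported:
  SAO: calculated 204.0 vs reported 242.9 → residual 38.9 km
  DUG: calculated 83.7 vs reported 83.6 → residual 0.1 km
  YBH: calculated 202.5 vs reported 202.5 → residual 0.0 km
  RID: calculated 206.0 vs reported 206.0 → residual 0.0 km
DUG, YBH, RID are mutually consistent (residuals ≈ 0); SAO is off by 38.9 km.

SAO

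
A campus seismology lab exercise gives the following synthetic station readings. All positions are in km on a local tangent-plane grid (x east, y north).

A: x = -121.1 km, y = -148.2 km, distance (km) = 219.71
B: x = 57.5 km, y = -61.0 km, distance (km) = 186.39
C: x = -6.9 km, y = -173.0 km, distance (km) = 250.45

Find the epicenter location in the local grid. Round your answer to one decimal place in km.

(-77.8, 67.2)

Circle about each station: (x + 121.1)² + (y + 148.2)² = 219.71²; (x − 57.5)² + (y + 61.0)² = 186.39²; (x + 6.9)² + (y + 173.0)² = 250.45².
Subtracting the A equation from the B and C equations removes the quadratic terms:
357.2 x + 174.4 y = -16069.95
228.4 x − 49.6 y = -21104.56
Solving the 2×2 system: x ≈ -77.8, y ≈ 67.2 km.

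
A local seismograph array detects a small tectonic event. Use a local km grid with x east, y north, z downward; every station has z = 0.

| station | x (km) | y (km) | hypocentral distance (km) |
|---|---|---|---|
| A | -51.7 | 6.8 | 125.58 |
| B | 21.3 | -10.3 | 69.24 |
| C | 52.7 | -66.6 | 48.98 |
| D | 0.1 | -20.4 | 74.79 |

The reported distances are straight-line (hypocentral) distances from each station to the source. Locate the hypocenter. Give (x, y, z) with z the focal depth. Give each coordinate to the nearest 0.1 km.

Each station gives a sphere (x−x_i)² + (y−y_i)² + z² = d_i² (stations at z=0).
Subtracting the A sphere from B and C: z² cancels, leaving linear equations in x and y:
146.0 x − 34.2 y = 8816.81
208.8 x − 146.8 y = 17865.02
Solving: x ≈ 47.812, y ≈ -53.691 km (keep extra digits for the depth step; rounded: 47.8, -53.7).
Then from the A sphere: z² = 125.58² − (x + 51.7)² − (y − 6.8)² with x = 47.812, y = -53.691, so z ≈ 46.995 ≈ 47.0 km.

(47.8, -53.7, 47.0)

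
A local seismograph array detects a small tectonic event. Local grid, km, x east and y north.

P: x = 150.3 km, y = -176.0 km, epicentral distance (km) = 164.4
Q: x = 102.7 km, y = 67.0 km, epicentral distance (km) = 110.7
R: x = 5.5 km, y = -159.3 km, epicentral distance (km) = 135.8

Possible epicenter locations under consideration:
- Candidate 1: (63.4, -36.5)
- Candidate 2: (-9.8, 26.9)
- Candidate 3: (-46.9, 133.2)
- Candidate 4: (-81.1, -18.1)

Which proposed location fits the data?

For each candidate, compare |candidate − station| to the reported distance:
Candidate 1: residuals P 0.0, Q 0.0, R 0.0 → max 0.0 km
Candidate 2: residuals P 94.1, Q 8.7, R 51.0 → max 94.1 km
Candidate 3: residuals P 202.3, Q 52.9, R 161.4 → max 202.3 km
Candidate 4: residuals P 115.7, Q 91.8, R 29.8 → max 115.7 km
Only Candidate 1 has all residuals ≈ 0.

Candidate 1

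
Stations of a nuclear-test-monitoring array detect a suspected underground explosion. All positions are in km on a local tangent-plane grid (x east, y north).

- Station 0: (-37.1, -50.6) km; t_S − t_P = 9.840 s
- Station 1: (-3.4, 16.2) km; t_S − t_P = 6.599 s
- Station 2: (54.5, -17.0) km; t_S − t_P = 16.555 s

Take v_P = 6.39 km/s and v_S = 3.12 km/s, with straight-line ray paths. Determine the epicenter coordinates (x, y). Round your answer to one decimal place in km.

Distance from S−P lag: d = Δt · v_P v_S / (v_P − v_S) = Δt · (6.39·3.12)/(6.39−3.12) ≈ 6.0969·Δt.
So d_Station 0 = 59.99, d_Station 1 = 40.23, d_Station 2 = 100.93 km.
Circle about each station: (x + 37.1)² + (y + 50.6)² = 59.99²; (x + 3.4)² + (y − 16.2)² = 40.23²; (x − 54.5)² + (y + 17.0)² = 100.93².
Subtracting pairs of circle equations eliminates x²+y² and gives linear equations (the radical axes):
67.4 x + 133.6 y = -1682.42
183.2 x + 67.2 y = -7265.58
Solving the 2×2 system: x ≈ -43.0, y ≈ 9.1 km.

-43.0 km east, 9.1 km north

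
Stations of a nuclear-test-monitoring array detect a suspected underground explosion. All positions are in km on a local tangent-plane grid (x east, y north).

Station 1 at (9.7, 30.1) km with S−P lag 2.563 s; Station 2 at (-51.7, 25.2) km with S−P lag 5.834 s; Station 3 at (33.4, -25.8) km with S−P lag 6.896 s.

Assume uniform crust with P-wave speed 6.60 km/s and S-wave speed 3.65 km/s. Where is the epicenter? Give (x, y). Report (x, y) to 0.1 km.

x ≈ -5.1 km, y ≈ 15.3 km

Distance from S−P lag: d = Δt · v_P v_S / (v_P − v_S) = Δt · (6.60·3.65)/(6.60−3.65) ≈ 8.1661·Δt.
So d_Station 1 = 20.93, d_Station 2 = 47.64, d_Station 3 = 56.31 km.
Circle about each station: (x − 9.7)² + (y − 30.1)² = 20.93²; (x + 51.7)² + (y − 25.2)² = 47.64²; (x − 33.4)² + (y + 25.8)² = 56.31².
Subtracting the Station 1 equation from the Station 2 and Station 3 equations removes the quadratic terms:
-122.8 x − 9.8 y = 476.33
47.4 x − 111.8 y = -1951.65
Solving the 2×2 system: x ≈ -5.1, y ≈ 15.3 km.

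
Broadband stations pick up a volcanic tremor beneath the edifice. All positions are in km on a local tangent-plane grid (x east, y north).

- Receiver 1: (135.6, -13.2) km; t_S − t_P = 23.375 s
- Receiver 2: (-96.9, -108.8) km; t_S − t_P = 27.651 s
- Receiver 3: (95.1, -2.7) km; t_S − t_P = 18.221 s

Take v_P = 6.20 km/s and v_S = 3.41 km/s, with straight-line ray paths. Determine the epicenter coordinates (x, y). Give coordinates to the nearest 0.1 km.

x ≈ -13.0 km, y ≈ 83.2 km

Distance from S−P lag: d = Δt · v_P v_S / (v_P − v_S) = Δt · (6.20·3.41)/(6.20−3.41) ≈ 7.5778·Δt.
So d_Receiver 1 = 177.13, d_Receiver 2 = 209.53, d_Receiver 3 = 138.07 km.
Circle about each station: (x − 135.6)² + (y + 13.2)² = 177.13²; (x + 96.9)² + (y + 108.8)² = 209.53²; (x − 95.1)² + (y + 2.7)² = 138.07².
Subtracting the Receiver 1 equation from the Receiver 2 and Receiver 3 equations removes the quadratic terms:
-465.0 x − 191.2 y = -9862.33
-81.0 x + 21.0 y = 2801.41
Solving the 2×2 system: x ≈ -13.0, y ≈ 83.2 km.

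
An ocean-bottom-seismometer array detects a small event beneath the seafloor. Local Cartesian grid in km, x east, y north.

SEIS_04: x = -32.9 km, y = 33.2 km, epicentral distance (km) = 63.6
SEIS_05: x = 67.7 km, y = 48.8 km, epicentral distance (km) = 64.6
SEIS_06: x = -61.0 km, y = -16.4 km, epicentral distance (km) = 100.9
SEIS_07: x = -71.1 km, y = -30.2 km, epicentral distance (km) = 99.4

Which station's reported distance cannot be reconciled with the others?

SEIS_06

Solve using three stations at a time. Using SEIS_04, SEIS_05, SEIS_07 (subtract circle equations pairwise → linear system) gives (x, y) ≈ (22.7, 2.5).
Distances from that point to each station vs reported:
  SEIS_04: calculated 63.5 vs reported 63.6 → residual 0.1 km
  SEIS_05: calculated 64.5 vs reported 64.6 → residual 0.1 km
  SEIS_06: calculated 85.8 vs reported 100.9 → residual 15.1 km
  SEIS_07: calculated 99.4 vs reported 99.4 → residual 0.0 km
SEIS_04, SEIS_05, SEIS_07 are mutually consistent (residuals ≈ 0); SEIS_06 is off by 15.1 km.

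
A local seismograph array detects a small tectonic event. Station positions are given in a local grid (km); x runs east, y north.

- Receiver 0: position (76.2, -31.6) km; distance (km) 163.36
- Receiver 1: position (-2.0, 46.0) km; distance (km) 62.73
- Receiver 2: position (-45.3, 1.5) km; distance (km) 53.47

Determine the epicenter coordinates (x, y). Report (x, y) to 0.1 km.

-64.5 km east, 51.4 km north

Circle about each station: (x − 76.2)² + (y + 31.6)² = 163.36²; (x + 2.0)² + (y − 46.0)² = 62.73²; (x + 45.3)² + (y − 1.5)² = 53.47².
Subtracting pairs of circle equations eliminates x²+y² and gives linear equations (the radical axes):
-156.4 x + 155.2 y = 18066.44
-243.0 x + 66.2 y = 19076.79
Solving the 2×2 system: x ≈ -64.5, y ≈ 51.4 km.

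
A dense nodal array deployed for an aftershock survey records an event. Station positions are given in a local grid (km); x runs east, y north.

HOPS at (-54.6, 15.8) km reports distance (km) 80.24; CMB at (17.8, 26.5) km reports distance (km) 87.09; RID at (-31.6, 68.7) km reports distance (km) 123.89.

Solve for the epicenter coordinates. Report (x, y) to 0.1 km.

Circle about each station: (x + 54.6)² + (y − 15.8)² = 80.24²; (x − 17.8)² + (y − 26.5)² = 87.09²; (x + 31.6)² + (y − 68.7)² = 123.89².
Subtracting the HOPS equation from the CMB and RID equations removes the quadratic terms:
144.8 x + 21.4 y = -3357.92
46.0 x + 105.8 y = -6422.82
Solving the 2×2 system: x ≈ -15.2, y ≈ -54.1 km.

x ≈ -15.2 km, y ≈ -54.1 km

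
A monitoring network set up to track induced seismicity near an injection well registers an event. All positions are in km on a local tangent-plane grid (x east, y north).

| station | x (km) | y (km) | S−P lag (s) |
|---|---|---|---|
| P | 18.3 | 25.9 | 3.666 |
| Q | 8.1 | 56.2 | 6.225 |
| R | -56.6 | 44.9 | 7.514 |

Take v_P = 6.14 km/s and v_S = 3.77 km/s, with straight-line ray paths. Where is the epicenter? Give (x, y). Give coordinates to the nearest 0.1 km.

-1.7 km east, -3.8 km north

Distance from S−P lag: d = Δt · v_P v_S / (v_P − v_S) = Δt · (6.14·3.77)/(6.14−3.77) ≈ 9.7670·Δt.
So d_P = 35.81, d_Q = 60.80, d_R = 73.39 km.
Circle about each station: (x − 18.3)² + (y − 25.9)² = 35.81²; (x − 8.1)² + (y − 56.2)² = 60.80²; (x + 56.6)² + (y − 44.9)² = 73.39².
Subtracting the P equation from the Q and R equations removes the quadratic terms:
-20.4 x + 60.6 y = -195.93
-149.8 x + 38.0 y = 110.13
Solving the 2×2 system: x ≈ -1.7, y ≈ -3.8 km.
Check against P (with the unrounded x, y): √((x − 18.3)²+(y − 25.9)²) = 35.81 ≈ 35.81 km. ✓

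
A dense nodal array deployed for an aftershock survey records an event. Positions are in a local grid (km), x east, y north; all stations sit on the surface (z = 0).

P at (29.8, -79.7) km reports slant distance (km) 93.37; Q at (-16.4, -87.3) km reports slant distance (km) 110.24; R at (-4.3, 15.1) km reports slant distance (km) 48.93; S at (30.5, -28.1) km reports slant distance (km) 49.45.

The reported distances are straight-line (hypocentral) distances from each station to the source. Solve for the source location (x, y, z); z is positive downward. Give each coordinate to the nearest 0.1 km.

Each station gives a sphere (x−x_i)² + (y−y_i)² + z² = d_i² (stations at z=0).
Subtracting the P sphere from Q and R: z² cancels, leaving linear equations in x and y:
-92.4 x − 15.2 y = -2784.78
-68.2 x + 189.6 y = -669.82
Solving: x ≈ 29.003, y ≈ 6.900 km (keep extra digits for the depth step; rounded: 29.0, 6.9).
Then from the P sphere: z² = 93.37² − (x − 29.8)² − (y + 79.7)² with x = 29.003, y = 6.900, so z ≈ 34.896 ≈ 34.9 km.
Check against S (with the unrounded solution): distance 49.45 ≈ 49.45 km. ✓

x ≈ 29.0 km, y ≈ 6.9 km, depth ≈ 34.9 km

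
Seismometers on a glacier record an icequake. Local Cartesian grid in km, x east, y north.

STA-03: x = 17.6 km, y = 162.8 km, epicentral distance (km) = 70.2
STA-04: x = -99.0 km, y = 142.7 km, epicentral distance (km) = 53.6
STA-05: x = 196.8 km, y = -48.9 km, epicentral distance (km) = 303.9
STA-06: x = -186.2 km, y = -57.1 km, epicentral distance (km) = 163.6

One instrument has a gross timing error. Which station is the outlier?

STA-06

Solve using three stations at a time. Using STA-03, STA-04, STA-05 (subtract circle equations pairwise → linear system) gives (x, y) ≈ (-46.2, 133.6).
Distances from that point to each station vs reported:
  STA-03: calculated 70.2 vs reported 70.2 → residual 0.0 km
  STA-04: calculated 53.6 vs reported 53.6 → residual 0.0 km
  STA-05: calculated 303.9 vs reported 303.9 → residual 0.0 km
  STA-06: calculated 236.6 vs reported 163.6 → residual 73.0 km
STA-03, STA-04, STA-05 are mutually consistent (residuals ≈ 0); STA-06 is off by 73.0 km.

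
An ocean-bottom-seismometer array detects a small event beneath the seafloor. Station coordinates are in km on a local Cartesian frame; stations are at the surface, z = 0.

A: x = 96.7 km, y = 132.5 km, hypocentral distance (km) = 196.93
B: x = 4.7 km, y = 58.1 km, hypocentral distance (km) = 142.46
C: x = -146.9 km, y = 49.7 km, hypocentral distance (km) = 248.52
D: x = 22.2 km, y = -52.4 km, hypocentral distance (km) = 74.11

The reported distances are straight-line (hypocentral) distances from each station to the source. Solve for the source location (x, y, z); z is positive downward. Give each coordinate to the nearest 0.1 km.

x ≈ 71.7 km, y ≈ -54.9 km, depth ≈ 55.1 km

Each station gives a sphere (x−x_i)² + (y−y_i)² + z² = d_i² (stations at z=0).
Subtracting the A sphere from B and C: z² cancels, leaving linear equations in x and y:
-184.0 x − 148.8 y = -5022.87
-487.2 x − 165.6 y = -25838.21
Solving: x ≈ 71.694, y ≈ -54.898 km (keep extra digits for the depth step; rounded: 71.7, -54.9).
Then from the A sphere: z² = 196.93² − (x − 96.7)² − (y − 132.5)² with x = 71.694, y = -54.898, so z ≈ 55.119 ≈ 55.1 km.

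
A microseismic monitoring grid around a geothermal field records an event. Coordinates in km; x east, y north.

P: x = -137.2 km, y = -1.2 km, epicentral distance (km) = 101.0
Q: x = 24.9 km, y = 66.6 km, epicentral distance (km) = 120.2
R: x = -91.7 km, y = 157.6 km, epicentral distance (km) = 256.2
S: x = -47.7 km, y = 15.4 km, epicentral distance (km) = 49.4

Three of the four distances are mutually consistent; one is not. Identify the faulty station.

Solve using three stations at a time. Using P, Q, S (subtract circle equations pairwise → linear system) gives (x, y) ≈ (-41.6, -33.5).
Distances from that point to each station vs reported:
  P: calculated 100.9 vs reported 101.0 → residual 0.1 km
  Q: calculated 120.1 vs reported 120.2 → residual 0.1 km
  R: calculated 197.6 vs reported 256.2 → residual 58.6 km
  S: calculated 49.3 vs reported 49.4 → residual 0.1 km
P, Q, S are mutually consistent (residuals ≈ 0); R is off by 58.6 km.

R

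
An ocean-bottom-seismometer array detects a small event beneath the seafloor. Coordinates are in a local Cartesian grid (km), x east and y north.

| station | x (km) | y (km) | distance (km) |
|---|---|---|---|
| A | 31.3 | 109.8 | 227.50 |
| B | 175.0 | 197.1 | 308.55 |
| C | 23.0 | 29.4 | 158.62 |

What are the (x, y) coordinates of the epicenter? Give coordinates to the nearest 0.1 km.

Circle about each station: (x − 31.3)² + (y − 109.8)² = 227.50²; (x − 175.0)² + (y − 197.1)² = 308.55²; (x − 23.0)² + (y − 29.4)² = 158.62².
Subtracting the A equation from the B and C equations removes the quadratic terms:
287.4 x + 174.6 y = 12990.83
-16.6 x − 160.8 y = 14953.58
Solving the 2×2 system: x ≈ 108.5, y ≈ -104.2 km.

(108.5, -104.2)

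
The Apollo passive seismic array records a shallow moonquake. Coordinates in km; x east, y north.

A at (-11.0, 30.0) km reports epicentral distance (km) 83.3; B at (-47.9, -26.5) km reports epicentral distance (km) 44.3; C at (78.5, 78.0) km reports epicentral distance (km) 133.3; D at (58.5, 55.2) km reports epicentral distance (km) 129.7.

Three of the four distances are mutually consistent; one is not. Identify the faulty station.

C

Solve using three stations at a time. Using A, B, D (subtract circle equations pairwise → linear system) gives (x, y) ≈ (-12.6, -53.3).
Distances from that point to each station vs reported:
  A: calculated 83.3 vs reported 83.3 → residual 0.0 km
  B: calculated 44.3 vs reported 44.3 → residual 0.0 km
  C: calculated 159.8 vs reported 133.3 → residual 26.5 km
  D: calculated 129.7 vs reported 129.7 → residual 0.0 km
A, B, D are mutually consistent (residuals ≈ 0); C is off by 26.5 km.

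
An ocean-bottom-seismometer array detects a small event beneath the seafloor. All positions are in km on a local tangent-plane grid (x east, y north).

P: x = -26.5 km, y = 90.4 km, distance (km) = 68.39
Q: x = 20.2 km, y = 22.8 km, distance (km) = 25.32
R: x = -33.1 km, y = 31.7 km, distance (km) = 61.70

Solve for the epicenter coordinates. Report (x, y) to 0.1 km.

x ≈ 26.6 km, y ≈ 47.3 km

Circle about each station: (x + 26.5)² + (y − 90.4)² = 68.39²; (x − 20.2)² + (y − 22.8)² = 25.32²; (x + 33.1)² + (y − 31.7)² = 61.70².
Subtracting the P equation from the Q and R equations removes the quadratic terms:
93.4 x − 135.2 y = -3910.44
-13.2 x − 117.4 y = -5903.61
Solving the 2×2 system: x ≈ 26.6, y ≈ 47.3 km.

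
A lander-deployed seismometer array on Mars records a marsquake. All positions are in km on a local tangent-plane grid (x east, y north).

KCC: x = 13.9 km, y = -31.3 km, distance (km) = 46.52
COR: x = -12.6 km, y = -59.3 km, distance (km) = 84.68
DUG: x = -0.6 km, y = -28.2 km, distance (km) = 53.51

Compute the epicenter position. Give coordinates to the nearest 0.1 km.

Circle about each station: (x − 13.9)² + (y + 31.3)² = 46.52²; (x + 12.6)² + (y + 59.3)² = 84.68²; (x + 0.6)² + (y + 28.2)² = 53.51².
Subtracting pairs of circle equations eliminates x²+y² and gives linear equations (the radical axes):
-53.0 x − 56.0 y = -2504.24
-29.0 x + 6.2 y = -1076.51
Solving the 2×2 system: x ≈ 38.8, y ≈ 8.0 km.

(38.8, 8.0)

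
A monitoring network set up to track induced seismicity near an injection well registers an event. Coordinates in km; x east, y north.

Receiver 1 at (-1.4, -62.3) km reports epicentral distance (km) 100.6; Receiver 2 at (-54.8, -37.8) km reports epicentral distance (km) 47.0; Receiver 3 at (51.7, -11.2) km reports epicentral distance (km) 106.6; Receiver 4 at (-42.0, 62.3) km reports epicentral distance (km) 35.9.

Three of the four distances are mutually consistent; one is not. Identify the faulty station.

Solve using three stations at a time. Using Receiver 1, Receiver 3, Receiver 4 (subtract circle equations pairwise → linear system) gives (x, y) ≈ (-47.8, 26.9).
Distances from that point to each station vs reported:
  Receiver 1: calculated 100.6 vs reported 100.6 → residual 0.0 km
  Receiver 2: calculated 65.1 vs reported 47.0 → residual 18.1 km
  Receiver 3: calculated 106.6 vs reported 106.6 → residual 0.0 km
  Receiver 4: calculated 35.9 vs reported 35.9 → residual 0.0 km
Receiver 1, Receiver 3, Receiver 4 are mutually consistent (residuals ≈ 0); Receiver 2 is off by 18.1 km.

Receiver 2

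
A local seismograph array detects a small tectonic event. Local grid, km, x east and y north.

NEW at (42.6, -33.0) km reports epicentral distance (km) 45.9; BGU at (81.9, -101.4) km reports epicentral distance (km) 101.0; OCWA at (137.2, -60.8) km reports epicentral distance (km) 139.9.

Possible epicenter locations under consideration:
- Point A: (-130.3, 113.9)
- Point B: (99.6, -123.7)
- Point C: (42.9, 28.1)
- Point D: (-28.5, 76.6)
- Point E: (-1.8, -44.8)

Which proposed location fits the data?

Point E

For each candidate, compare |candidate − station| to the reported distance:
Point A: residuals NEW 181.0, BGU 201.3, OCWA 179.6 → max 201.3 km
Point B: residuals NEW 61.2, BGU 72.5, OCWA 66.6 → max 72.5 km
Point C: residuals NEW 15.2, BGU 34.2, OCWA 10.3 → max 34.2 km
Point D: residuals NEW 84.7, BGU 108.5, OCWA 75.4 → max 108.5 km
Point E: residuals NEW 0.0, BGU 0.0, OCWA 0.0 → max 0.0 km
Only Point E has all residuals ≈ 0.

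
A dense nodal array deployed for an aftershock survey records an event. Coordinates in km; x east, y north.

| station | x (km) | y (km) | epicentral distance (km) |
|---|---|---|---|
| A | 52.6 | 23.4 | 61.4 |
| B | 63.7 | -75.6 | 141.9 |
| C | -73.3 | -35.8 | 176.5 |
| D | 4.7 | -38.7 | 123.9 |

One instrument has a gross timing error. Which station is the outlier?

A

Solve using three stations at a time. Using B, C, D (subtract circle equations pairwise → linear system) gives (x, y) ≈ (70.8, 66.3).
Distances from that point to each station vs reported:
  A: calculated 46.6 vs reported 61.4 → residual 14.8 km
  B: calculated 142.0 vs reported 141.9 → residual 0.1 km
  C: calculated 176.6 vs reported 176.5 → residual 0.1 km
  D: calculated 124.1 vs reported 123.9 → residual 0.2 km
B, C, D are mutually consistent (residuals ≈ 0); A is off by 14.8 km.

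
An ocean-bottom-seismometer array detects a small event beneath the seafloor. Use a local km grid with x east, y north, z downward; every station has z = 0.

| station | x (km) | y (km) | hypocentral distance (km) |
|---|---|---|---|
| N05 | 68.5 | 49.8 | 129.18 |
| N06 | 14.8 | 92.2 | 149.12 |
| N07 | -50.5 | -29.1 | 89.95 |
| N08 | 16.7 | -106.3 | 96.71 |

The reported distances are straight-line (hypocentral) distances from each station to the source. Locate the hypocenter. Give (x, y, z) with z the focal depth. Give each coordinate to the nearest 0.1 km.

(6.0, -39.6, 69.2)

Each station gives a sphere (x−x_i)² + (y−y_i)² + z² = d_i² (stations at z=0).
Subtracting the N05 sphere from N06 and N07: z² cancels, leaving linear equations in x and y:
-107.4 x + 84.8 y = -4001.71
-238.0 x − 157.8 y = 4821.24
Solving: x ≈ 5.996, y ≈ -39.596 km (keep extra digits for the depth step; rounded: 6.0, -39.6).
Then from the N05 sphere: z² = 129.18² − (x − 68.5)² − (y − 49.8)² with x = 5.996, y = -39.596, so z ≈ 69.203 ≈ 69.2 km.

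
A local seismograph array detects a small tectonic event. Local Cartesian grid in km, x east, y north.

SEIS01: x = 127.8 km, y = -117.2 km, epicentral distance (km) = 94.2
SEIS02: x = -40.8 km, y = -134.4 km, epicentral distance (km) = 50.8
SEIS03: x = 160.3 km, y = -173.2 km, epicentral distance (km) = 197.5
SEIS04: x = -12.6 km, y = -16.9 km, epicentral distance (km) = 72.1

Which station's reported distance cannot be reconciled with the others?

Solve using three stations at a time. Using SEIS02, SEIS03, SEIS04 (subtract circle equations pairwise → linear system) gives (x, y) ≈ (-18.3, -88.8).
Distances from that point to each station vs reported:
  SEIS01: calculated 148.8 vs reported 94.2 → residual 54.6 km
  SEIS02: calculated 50.8 vs reported 50.8 → residual 0.0 km
  SEIS03: calculated 197.5 vs reported 197.5 → residual 0.0 km
  SEIS04: calculated 72.1 vs reported 72.1 → residual 0.0 km
SEIS02, SEIS03, SEIS04 are mutually consistent (residuals ≈ 0); SEIS01 is off by 54.6 km.

SEIS01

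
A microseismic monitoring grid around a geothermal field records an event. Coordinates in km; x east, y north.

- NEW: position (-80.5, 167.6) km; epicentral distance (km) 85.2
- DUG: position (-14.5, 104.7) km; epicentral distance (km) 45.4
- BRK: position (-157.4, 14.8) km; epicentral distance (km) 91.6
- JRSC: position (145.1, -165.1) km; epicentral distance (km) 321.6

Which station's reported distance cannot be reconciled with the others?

BRK

Solve using three stations at a time. Using NEW, DUG, JRSC (subtract circle equations pairwise → linear system) gives (x, y) ≈ (-56.0, 85.9).
Distances from that point to each station vs reported:
  NEW: calculated 85.3 vs reported 85.2 → residual 0.1 km
  DUG: calculated 45.6 vs reported 45.4 → residual 0.2 km
  BRK: calculated 123.8 vs reported 91.6 → residual 32.2 km
  JRSC: calculated 321.6 vs reported 321.6 → residual 0.0 km
NEW, DUG, JRSC are mutually consistent (residuals ≈ 0); BRK is off by 32.2 km.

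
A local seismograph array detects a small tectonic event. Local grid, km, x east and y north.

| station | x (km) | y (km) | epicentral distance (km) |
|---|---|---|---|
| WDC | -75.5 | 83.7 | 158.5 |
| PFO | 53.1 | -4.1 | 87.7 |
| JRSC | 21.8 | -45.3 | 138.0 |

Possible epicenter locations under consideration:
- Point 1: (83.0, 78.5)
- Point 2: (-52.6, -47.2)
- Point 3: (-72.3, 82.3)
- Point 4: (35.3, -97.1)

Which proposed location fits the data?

For each candidate, compare |candidate − station| to the reported distance:
Point 1: residuals WDC 0.1, PFO 0.1, JRSC 0.1 → max 0.1 km
Point 2: residuals WDC 25.6, PFO 26.4, JRSC 63.6 → max 63.6 km
Point 3: residuals WDC 155.0, PFO 64.6, JRSC 20.5 → max 155.0 km
Point 4: residuals WDC 53.6, PFO 7.0, JRSC 84.5 → max 84.5 km
Only Point 1 has all residuals ≈ 0.

Point 1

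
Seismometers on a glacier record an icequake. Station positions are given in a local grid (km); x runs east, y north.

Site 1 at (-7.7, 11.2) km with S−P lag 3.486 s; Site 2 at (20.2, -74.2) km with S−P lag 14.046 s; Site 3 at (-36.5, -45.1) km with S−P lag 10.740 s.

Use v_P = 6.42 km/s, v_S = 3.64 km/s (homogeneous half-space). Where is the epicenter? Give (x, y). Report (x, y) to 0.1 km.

-7.8 km east, 40.5 km north

Distance from S−P lag: d = Δt · v_P v_S / (v_P − v_S) = Δt · (6.42·3.64)/(6.42−3.64) ≈ 8.4060·Δt.
So d_Site 1 = 29.30, d_Site 2 = 118.07, d_Site 3 = 90.28 km.
Circle about each station: (x + 7.7)² + (y − 11.2)² = 29.30²; (x − 20.2)² + (y + 74.2)² = 118.07²; (x + 36.5)² + (y + 45.1)² = 90.28².
Subtracting pairs of circle equations eliminates x²+y² and gives linear equations (the radical axes):
55.8 x − 170.8 y = -7353.08
-57.6 x − 112.6 y = -4110.46
Solving the 2×2 system: x ≈ -7.8, y ≈ 40.5 km.
Check against Site 1 (with the unrounded x, y): √((x + 7.7)²+(y − 11.2)²) = 29.30 ≈ 29.30 km. ✓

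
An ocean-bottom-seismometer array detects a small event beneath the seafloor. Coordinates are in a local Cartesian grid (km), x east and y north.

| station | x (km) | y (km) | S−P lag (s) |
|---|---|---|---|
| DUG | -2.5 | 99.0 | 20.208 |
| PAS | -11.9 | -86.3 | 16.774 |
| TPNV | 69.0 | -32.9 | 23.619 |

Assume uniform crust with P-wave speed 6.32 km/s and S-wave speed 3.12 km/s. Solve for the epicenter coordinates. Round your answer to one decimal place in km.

Distance from S−P lag: d = Δt · v_P v_S / (v_P − v_S) = Δt · (6.32·3.12)/(6.32−3.12) ≈ 6.1620·Δt.
So d_DUG = 124.52, d_PAS = 103.36, d_TPNV = 145.54 km.
Circle about each station: (x + 2.5)² + (y − 99.0)² = 124.52²; (x + 11.9)² + (y + 86.3)² = 103.36²; (x − 69.0)² + (y + 32.9)² = 145.54².
Subtracting the DUG equation from the PAS and TPNV equations removes the quadratic terms:
-18.8 x − 370.6 y = 2603.99
143.0 x − 263.8 y = -9640.50
Solving the 2×2 system: x ≈ -73.5, y ≈ -3.3 km.
Check against DUG (with the unrounded x, y): √((x + 2.5)²+(y − 99.0)²) = 124.52 ≈ 124.52 km. ✓

x ≈ -73.5 km, y ≈ -3.3 km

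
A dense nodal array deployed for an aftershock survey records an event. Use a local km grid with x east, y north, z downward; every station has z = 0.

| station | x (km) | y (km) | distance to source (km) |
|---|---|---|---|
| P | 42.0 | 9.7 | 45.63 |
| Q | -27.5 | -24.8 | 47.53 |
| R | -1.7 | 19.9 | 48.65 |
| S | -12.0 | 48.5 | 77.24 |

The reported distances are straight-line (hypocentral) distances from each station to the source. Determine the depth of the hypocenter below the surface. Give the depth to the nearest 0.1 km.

Each station gives a sphere (x−x_i)² + (y−y_i)² + z² = d_i² (stations at z=0).
Subtracting the P sphere from Q and R: z² cancels, leaving linear equations in x and y:
-139.0 x − 69.0 y = -663.80
-87.4 x + 20.4 y = -1743.92
Solving: x ≈ 15.099, y ≈ -20.797 km (keep extra digits for the depth step; rounded: 15.1, -20.8).
Then from the P sphere: z² = 45.63² − (x − 42.0)² − (y − 9.7)² with x = 15.099, y = -20.797, so z ≈ 20.697 ≈ 20.7 km.
Check against S (with the unrounded solution): distance 77.23 ≈ 77.24 km. ✓

z ≈ 20.7 km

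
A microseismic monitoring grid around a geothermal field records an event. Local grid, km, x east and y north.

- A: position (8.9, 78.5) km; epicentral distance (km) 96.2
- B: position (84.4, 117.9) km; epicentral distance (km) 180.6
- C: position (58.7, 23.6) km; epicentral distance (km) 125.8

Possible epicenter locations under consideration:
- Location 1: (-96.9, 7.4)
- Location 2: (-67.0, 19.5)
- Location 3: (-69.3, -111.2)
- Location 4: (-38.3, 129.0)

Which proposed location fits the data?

For each candidate, compare |candidate − station| to the reported distance:
Location 1: residuals A 31.3, B 31.7, C 30.6 → max 31.7 km
Location 2: residuals A 0.1, B 0.0, C 0.0 → max 0.1 km
Location 3: residuals A 109.0, B 95.3, C 60.1 → max 109.0 km
Location 4: residuals A 27.1, B 57.4, C 17.4 → max 57.4 km
Only Location 2 has all residuals ≈ 0.

Location 2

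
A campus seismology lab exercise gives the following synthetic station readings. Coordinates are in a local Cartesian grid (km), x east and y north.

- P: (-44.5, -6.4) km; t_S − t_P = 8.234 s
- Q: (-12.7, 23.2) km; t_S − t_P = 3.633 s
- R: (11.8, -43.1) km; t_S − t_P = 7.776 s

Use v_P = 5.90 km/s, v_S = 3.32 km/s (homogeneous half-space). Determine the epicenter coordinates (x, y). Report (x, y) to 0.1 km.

x ≈ 13.9 km, y ≈ 15.9 km

Distance from S−P lag: d = Δt · v_P v_S / (v_P − v_S) = Δt · (5.90·3.32)/(5.90−3.32) ≈ 7.5922·Δt.
So d_P = 62.51, d_Q = 27.58, d_R = 59.04 km.
Circle about each station: (x + 44.5)² + (y + 6.4)² = 62.51²; (x + 12.7)² + (y − 23.2)² = 27.58²; (x − 11.8)² + (y + 43.1)² = 59.04².
Subtracting the P equation from the Q and R equations removes the quadratic terms:
63.6 x + 59.2 y = 1825.16
112.6 x − 73.4 y = 397.42
Solving the 2×2 system: x ≈ 13.9, y ≈ 15.9 km.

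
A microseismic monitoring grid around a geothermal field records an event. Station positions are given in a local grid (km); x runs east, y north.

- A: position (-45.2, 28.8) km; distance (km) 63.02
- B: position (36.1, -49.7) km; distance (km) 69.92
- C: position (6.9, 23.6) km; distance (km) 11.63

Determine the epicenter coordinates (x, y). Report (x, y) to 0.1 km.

Circle about each station: (x + 45.2)² + (y − 28.8)² = 63.02²; (x − 36.1)² + (y + 49.7)² = 69.92²; (x − 6.9)² + (y − 23.6)² = 11.63².
Subtracting the A equation from the B and C equations removes the quadratic terms:
162.6 x − 157.0 y = -16.47
104.2 x − 10.4 y = 1568.35
Solving the 2×2 system: x ≈ 16.8, y ≈ 17.5 km.

x ≈ 16.8 km, y ≈ 17.5 km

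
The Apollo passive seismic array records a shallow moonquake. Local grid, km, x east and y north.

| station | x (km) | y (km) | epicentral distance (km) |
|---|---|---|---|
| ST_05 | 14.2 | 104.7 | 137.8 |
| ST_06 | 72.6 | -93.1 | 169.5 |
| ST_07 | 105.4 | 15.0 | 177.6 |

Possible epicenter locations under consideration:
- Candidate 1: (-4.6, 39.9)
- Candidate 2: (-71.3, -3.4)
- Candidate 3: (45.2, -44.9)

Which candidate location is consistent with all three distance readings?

Candidate 2

For each candidate, compare |candidate − station| to the reported distance:
Candidate 1: residuals ST_05 70.3, ST_06 15.7, ST_07 64.8 → max 70.3 km
Candidate 2: residuals ST_05 0.0, ST_06 0.1, ST_07 0.1 → max 0.1 km
Candidate 3: residuals ST_05 15.0, ST_06 114.1, ST_07 92.7 → max 114.1 km
Only Candidate 2 has all residuals ≈ 0.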